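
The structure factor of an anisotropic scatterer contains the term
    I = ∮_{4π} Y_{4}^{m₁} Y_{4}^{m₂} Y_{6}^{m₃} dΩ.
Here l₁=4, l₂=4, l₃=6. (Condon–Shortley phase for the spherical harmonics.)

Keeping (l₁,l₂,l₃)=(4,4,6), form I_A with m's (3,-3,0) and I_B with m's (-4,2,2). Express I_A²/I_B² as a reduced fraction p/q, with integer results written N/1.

Same 4,4,6: normalisation and zero-m 3j drop out of the ratio.
A: Δ: 2! 6! 6! / 15! → 1/1261260; sum: t=0:+1/28800 t=1:−1/518400 = 17/518400; 3j²(4 4 6; 3 -3 0) = Δ·Π!·Σ² = 289/25740  (sign +1)
B: Δ: 2! 6! 6! / 15! → 1/1261260; sum: t=2:+1/69120 = 1/69120; 3j²(4 4 6; -4 2 2) = Δ·Π!·Σ² = 4/429  (sign +1)
I_A²/I_B² = (289/25740)/(4/429) = 289/240

289/240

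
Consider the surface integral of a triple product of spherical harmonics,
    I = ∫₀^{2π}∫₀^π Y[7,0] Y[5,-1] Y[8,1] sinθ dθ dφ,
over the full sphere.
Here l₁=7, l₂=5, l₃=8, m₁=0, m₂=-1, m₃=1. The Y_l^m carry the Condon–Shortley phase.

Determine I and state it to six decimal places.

m-sum 0 ✓  L=20 even ✓  2≤8≤12 ✓
Π(2lᵢ+1) = 15×11×17 = 2805
triangle coeff Δ(7,5,8) = 1/814773960
Σ_t [0,4]: t=0:+1/87091200 t=1:−1/4976640 t=2:+1/2073600 t=3:−1/4976640 t=4:+1/87091200 = 1/9676800
(3j)²=360/46189 [(7 5 8; 0 0 0)], sign=+1
Σ_t [0,4]: t=0:+1/34836480 t=1:−1/3732480 t=2:+1/2764800 t=3:−1/12441600 t=4:+1/522547200 = 23/522547200
(3j)²=529/277134 [(7 5 8; 0 -1 1)], sign=-1
⇒ 4πI² = 476100/11408683
I = (-1)√(476100/11408683/(4π)) = -0.05762705

-0.057627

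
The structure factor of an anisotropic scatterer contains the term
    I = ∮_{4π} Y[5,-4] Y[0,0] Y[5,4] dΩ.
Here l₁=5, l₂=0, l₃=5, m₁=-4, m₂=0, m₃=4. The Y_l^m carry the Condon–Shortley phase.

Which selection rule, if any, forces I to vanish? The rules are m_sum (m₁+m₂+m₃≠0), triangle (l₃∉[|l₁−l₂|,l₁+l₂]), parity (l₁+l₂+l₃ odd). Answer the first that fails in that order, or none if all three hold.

m₁+m₂+m₃ = -4 + 0 + 4 = 0  ✓
triangle: |5−0|=5 ≤ l₃=5 ≤ 5+0=5  ✓
parity: l₁+l₂+l₃ = 10 is even  ✓

none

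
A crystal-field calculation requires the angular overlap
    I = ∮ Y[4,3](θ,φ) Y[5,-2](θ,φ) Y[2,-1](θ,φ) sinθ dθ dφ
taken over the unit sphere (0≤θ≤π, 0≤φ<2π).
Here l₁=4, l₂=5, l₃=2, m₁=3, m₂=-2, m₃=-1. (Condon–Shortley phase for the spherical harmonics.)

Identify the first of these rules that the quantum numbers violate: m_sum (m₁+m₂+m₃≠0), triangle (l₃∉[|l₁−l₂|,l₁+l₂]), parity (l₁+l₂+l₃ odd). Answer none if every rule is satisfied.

Σmᵢ = 0  ✓
l₃∈[|l₁−l₂|,l₁+l₂]=[1,9], have l₃=2  ✓
Σlᵢ = 11 ⇒ odd  ✗

parity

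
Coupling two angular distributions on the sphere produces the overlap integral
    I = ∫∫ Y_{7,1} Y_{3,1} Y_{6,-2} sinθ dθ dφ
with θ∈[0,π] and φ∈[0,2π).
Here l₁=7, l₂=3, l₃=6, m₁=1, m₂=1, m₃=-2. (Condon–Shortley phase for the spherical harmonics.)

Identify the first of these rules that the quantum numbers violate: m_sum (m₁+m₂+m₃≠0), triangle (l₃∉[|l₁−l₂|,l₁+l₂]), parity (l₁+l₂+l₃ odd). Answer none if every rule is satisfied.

Σmᵢ = 0  ✓
l₃∈[|l₁−l₂|,l₁+l₂]=[4,10], have l₃=6  ✓
Σlᵢ = 16 ⇒ even  ✓

none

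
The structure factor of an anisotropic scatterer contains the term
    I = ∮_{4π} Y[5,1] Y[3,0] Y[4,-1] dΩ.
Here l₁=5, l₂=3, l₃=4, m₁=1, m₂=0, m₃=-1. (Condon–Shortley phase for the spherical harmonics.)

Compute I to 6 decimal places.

m-sum 0 ✓  L=12 even ✓  2≤4≤8 ✓
Π(2lᵢ+1) = 11×7×9 = 693
triangle coeff Δ(5,3,4) = 1/180180
Σ_t [1,3]: t=1:−1/576 t=2:+1/144 t=3:−1/576 = 1/288
(3j)²=20/1001 [(5 3 4; 0 0 0)], sign=+1
Σ_t [1,3]: t=1:−1/432 t=2:+1/192 t=3:−1/1440 = 19/8640
(3j)²=361/30030 [(5 3 4; 1 0 -1)], sign=-1
⇒ 4πI² = 2166/13013
I = (-1)√(2166/13013/(4π)) = -0.11508947

-0.115089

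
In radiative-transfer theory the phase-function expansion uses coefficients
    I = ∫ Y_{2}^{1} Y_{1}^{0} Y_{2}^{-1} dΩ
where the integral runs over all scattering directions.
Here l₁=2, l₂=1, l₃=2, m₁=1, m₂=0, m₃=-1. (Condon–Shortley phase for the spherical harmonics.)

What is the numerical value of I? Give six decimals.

0.000000

l₁+l₂+l₃=5 is odd: 3j(l;000)=0 ⇒ I=0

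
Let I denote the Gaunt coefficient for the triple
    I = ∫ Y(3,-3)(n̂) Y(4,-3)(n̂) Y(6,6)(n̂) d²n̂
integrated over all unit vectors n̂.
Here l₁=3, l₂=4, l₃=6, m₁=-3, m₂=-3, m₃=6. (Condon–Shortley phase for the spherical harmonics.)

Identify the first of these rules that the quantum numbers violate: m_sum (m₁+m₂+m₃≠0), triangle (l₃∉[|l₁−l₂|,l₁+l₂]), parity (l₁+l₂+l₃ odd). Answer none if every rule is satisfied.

Σmᵢ = 0  ✓
l₃∈[|l₁−l₂|,l₁+l₂]=[1,7], have l₃=6  ✓
Σlᵢ = 13 ⇒ odd  ✗

parity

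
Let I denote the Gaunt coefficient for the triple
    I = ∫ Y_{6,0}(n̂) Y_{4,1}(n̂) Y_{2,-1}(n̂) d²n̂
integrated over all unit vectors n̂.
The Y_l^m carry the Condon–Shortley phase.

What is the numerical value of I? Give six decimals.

m-sum 0 ✓  L=12 even ✓  2≤2≤10 ✓
Π(2lᵢ+1) = 13×9×5 = 585
triangle coeff Δ(6,4,2) = 1/6435
Σ_t [4,4]: t=4:+1/2304 = 1/2304
(3j)²=5/143 [(6 4 2; 0 0 0)], sign=+1
Σ_t [5,5]: t=5:−1/4320 = -1/4320
(3j)²=8/429 [(6 4 2; 0 1 -1)], sign=+1
⇒ 4πI² = 600/1573
I = (+1)√(600/1573/(4π)) = 0.17422334

0.174223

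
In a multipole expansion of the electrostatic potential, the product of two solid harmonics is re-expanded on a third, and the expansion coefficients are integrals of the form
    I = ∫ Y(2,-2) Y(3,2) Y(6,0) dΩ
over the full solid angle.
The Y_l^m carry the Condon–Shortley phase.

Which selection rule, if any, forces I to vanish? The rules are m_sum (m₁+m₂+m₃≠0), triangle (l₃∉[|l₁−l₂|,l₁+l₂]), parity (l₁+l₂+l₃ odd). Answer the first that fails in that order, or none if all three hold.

Σmᵢ = 0  ✓
l₃∈[|l₁−l₂|,l₁+l₂]=[1,5], have l₃=6  ✗
Σlᵢ = 11 ⇒ odd

triangle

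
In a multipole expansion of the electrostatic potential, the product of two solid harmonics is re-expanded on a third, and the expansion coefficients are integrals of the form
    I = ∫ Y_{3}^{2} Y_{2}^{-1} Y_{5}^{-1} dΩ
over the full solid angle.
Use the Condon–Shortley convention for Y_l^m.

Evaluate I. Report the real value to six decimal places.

-0.117387

Rules hold: Σm=0, L=10 even, 1≤5≤5.
N = 7·5·11 = 385
Δ = 0!·6!·4!/11! = 1/2310
Racah Σ t=0..0: t=0:+1/144 = 1/144
⇒ 3j(3 2 5; 0 0 0)² = 10/231, sgn -1
Racah Σ t=0..0: t=0:+1/720 = 1/720
⇒ 3j(3 2 5; 2 -1 -1)² = 4/385, sgn +1
4πI² = N·(3j₀)²·(3jₘ)² = 40/231
I = -1·√(0.17316/4π) = -0.11738675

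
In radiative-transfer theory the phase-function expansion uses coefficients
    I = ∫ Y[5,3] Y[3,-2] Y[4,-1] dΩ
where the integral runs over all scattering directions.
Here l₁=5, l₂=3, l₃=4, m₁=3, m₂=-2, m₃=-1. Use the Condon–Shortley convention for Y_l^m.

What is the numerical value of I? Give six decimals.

Rules hold: Σm=0, L=12 even, 2≤4≤8.
N = 11·7·9 = 693
Δ = 4!·6!·2!/13! = 1/180180
Racah Σ t=1..3: t=1:−1/576 t=2:+1/144 t=3:−1/576 = 1/288
⇒ 3j(5 3 4; 0 0 0)² = 20/1001, sgn +1
Racah Σ t=0..1: t=0:+1/1152 t=1:−1/1440 = 1/5760
⇒ 3j(5 3 4; 3 -2 -1)² = 1/858, sgn -1
4πI² = N·(3j₀)²·(3jₘ)² = 30/1859
I = -1·√(0.0161377/4π) = -0.03583571

-0.035836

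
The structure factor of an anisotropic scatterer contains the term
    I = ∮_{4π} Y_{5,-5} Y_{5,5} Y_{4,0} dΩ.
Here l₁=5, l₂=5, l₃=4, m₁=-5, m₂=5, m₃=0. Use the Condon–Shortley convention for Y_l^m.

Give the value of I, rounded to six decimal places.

-0.130198

m-sum 0 ✓  L=14 even ✓  0≤4≤10 ✓
Π(2lᵢ+1) = 11×11×9 = 1089
triangle coeff Δ(5,5,4) = 1/3153150
Σ_t [1,5]: t=1:−1/69120 t=2:+1/1728 t=3:−1/576 t=4:+1/1728 t=5:−1/69120 = -7/11520
(3j)²=2/143 [(5 5 4; 0 0 0)], sign=-1
Σ_t [6,6]: t=6:+1/414720 = 1/414720
(3j)²=2/143 [(5 5 4; -5 5 0)], sign=+1
⇒ 4πI² = 36/169
I = (-1)√(36/169/(4π)) = -0.13019760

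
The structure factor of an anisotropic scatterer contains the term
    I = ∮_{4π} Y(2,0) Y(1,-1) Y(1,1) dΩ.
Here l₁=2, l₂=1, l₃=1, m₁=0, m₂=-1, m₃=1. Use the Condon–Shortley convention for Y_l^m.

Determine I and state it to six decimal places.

Checks pass: Σm=0; 4 even; l₃=1∈[1,3].
(2·2+1)(2·1+1)(2·1+1) = 45
Δ: 2! 2! 0! / 5! → 1/30
sum: t=1:−1/1 = -1/1
3j²(2 1 1; 0 0 0) = Δ·Π!·Σ² = 2/15  (sign +1)
sum: t=0:+1/4 = 1/4
3j²(2 1 1; 0 -1 1) = Δ·Π!·Σ² = 1/30  (sign +1)
combine: 4πI² = 45·2/15·1/30 = 1/5
take √, sign +1: I = 0.12615663

0.126157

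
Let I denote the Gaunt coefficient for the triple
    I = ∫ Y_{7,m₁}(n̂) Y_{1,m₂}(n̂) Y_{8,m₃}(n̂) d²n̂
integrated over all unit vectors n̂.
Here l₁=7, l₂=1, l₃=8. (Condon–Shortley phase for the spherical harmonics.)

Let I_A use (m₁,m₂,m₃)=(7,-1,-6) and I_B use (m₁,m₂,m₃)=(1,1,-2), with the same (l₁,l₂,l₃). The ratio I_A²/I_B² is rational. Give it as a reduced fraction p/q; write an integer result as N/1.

Same 7,1,8: normalisation and zero-m 3j drop out of the ratio.
A: Δ: 0! 14! 2! / 17! → 1/2040; sum: t=0:+1/174356582400 = 1/174356582400; 3j²(7 1 8; 7 -1 -6) = Δ·Π!·Σ² = 1/2040  (sign +1)
B: Δ: 0! 14! 2! / 17! → 1/2040; sum: t=0:+1/58060800 = 1/58060800; 3j²(7 1 8; 1 1 -2) = Δ·Π!·Σ² = 3/136  (sign +1)
I_A²/I_B² = (1/2040)/(3/136) = 1/45

1/45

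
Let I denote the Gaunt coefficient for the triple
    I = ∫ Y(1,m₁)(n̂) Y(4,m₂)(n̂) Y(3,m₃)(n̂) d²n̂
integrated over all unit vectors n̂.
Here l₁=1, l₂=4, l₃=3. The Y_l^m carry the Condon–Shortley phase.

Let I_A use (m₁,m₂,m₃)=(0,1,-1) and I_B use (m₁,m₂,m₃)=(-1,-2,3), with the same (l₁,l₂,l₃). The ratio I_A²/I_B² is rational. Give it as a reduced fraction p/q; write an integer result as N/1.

15/1

Shared (l₁,l₂,l₃)=(1,4,3): N and (l;000)² cancel in I_A²/I_B².
A: Δ = 2!·0!·6!/9! = 1/252; Racah Σ t=1..1: t=1:−1/48 = -1/48; ⇒ 3j(1 4 3; 0 1 -1)² = 5/84, sgn -1
B: Δ = 2!·0!·6!/9! = 1/252; Racah Σ t=2..2: t=2:+1/1440 = 1/1440; ⇒ 3j(1 4 3; -1 -2 3)² = 1/252, sgn +1
I_A²/I_B² = (5/84)/(1/252) = 15/1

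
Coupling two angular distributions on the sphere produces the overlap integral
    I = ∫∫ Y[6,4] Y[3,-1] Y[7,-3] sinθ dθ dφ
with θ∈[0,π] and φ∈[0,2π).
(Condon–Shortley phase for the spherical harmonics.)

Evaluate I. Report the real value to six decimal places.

Rules hold: Σm=0, L=16 even, 3≤7≤9.
N = 13·7·15 = 1365
Δ = 2!·10!·4!/17! = 1/2042040
Racah Σ t=0..2: t=0:+1/207360 t=1:−1/57600 t=2:+1/207360 = -1/129600
⇒ 3j(6 3 7; 0 0 0)² = 168/12155, sgn +1
Racah Σ t=0..2: t=0:+1/645120 t=1:−1/2177280 t=2:+1/174182400 = 191/174182400
⇒ 3j(6 3 7; 4 -1 -3)² = 36481/2042040, sgn +1
4πI² = N·(3j₀)²·(3jₘ)² = 766101/2272985
I = +1·√(0.337046/4π) = 0.16377205

0.163772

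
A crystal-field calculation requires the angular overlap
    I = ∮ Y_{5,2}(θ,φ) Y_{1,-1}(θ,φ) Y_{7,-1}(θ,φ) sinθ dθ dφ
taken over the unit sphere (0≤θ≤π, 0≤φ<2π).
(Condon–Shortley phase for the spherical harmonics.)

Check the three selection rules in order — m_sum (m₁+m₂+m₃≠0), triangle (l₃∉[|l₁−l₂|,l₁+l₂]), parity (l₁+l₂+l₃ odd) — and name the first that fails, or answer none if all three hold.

triangle

m₁+m₂+m₃ = 2 − 1 − 1 = 0  ✓
triangle: |5−1|=4 ≤ l₃=7 ≤ 5+1=6  ✗
parity: l₁+l₂+l₃ = 13 is odd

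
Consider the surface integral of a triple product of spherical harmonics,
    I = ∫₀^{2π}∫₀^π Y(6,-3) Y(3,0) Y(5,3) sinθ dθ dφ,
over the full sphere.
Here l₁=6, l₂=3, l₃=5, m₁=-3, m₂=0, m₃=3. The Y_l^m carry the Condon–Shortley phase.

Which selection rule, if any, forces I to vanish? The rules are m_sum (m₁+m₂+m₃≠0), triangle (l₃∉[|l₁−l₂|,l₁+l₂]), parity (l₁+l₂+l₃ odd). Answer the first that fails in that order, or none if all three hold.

none

m₁+m₂+m₃ = -3 + 0 + 3 = 0  ✓
triangle: |6−3|=3 ≤ l₃=5 ≤ 6+3=9  ✓
parity: l₁+l₂+l₃ = 14 is even  ✓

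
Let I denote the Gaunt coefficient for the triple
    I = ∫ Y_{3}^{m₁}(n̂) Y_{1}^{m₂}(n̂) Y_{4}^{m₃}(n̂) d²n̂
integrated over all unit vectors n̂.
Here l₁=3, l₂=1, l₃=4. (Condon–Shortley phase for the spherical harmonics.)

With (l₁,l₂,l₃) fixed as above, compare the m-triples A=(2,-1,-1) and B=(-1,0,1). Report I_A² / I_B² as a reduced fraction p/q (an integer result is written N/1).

1/5

Same 3,1,4: normalisation and zero-m 3j drop out of the ratio.
A: Δ: 0! 6! 2! / 9! → 1/252; sum: t=0:+1/240 = 1/240; 3j²(3 1 4; 2 -1 -1) = Δ·Π!·Σ² = 1/84  (sign -1)
B: Δ: 0! 6! 2! / 9! → 1/252; sum: t=0:+1/48 = 1/48; 3j²(3 1 4; -1 0 1) = Δ·Π!·Σ² = 5/84  (sign -1)
I_A²/I_B² = (1/84)/(5/84) = 1/5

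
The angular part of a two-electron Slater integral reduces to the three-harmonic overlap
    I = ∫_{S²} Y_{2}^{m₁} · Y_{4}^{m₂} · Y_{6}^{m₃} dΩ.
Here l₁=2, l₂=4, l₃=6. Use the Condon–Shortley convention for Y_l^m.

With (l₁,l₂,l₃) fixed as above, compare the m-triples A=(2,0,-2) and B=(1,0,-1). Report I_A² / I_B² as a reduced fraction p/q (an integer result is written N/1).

2/5

Same 2,4,6: normalisation and zero-m 3j drop out of the ratio.
A: Δ: 0! 4! 8! / 13! → 1/6435; sum: t=0:+1/13824 = 1/13824; 3j²(2 4 6; 2 0 -2) = Δ·Π!·Σ² = 14/1287  (sign +1)
B: Δ: 0! 4! 8! / 13! → 1/6435; sum: t=0:+1/3456 = 1/3456; 3j²(2 4 6; 1 0 -1) = Δ·Π!·Σ² = 35/1287  (sign -1)
I_A²/I_B² = (14/1287)/(35/1287) = 2/5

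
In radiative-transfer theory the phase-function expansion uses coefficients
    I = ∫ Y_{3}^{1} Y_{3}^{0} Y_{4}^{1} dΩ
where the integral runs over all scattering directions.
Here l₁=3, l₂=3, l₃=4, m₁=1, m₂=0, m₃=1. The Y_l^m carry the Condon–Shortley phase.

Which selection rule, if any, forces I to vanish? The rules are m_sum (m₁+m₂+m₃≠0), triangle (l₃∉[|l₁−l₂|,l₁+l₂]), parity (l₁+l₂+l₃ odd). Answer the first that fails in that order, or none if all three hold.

m_sum

m₁+m₂+m₃ = 1 + 0 + 1 = 2  ✗
triangle: |3−3|=0 ≤ l₃=4 ≤ 3+3=6
parity: l₁+l₂+l₃ = 10 is even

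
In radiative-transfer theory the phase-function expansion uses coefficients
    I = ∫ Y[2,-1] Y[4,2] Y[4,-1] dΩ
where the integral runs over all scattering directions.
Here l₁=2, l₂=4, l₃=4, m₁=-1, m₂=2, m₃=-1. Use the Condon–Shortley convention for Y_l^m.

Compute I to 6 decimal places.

Checks pass: Σm=0; 10 even; l₃=4∈[2,6].
(2·2+1)(2·4+1)(2·4+1) = 405
Δ: 2! 2! 6! / 11! → 1/13860
sum: t=0:+1/192 t=1:−1/36 t=2:+1/192 = -5/288
3j²(2 4 4; 0 0 0) = Δ·Π!·Σ² = 20/693  (sign -1)
sum: t=1:−1/240 t=2:+1/96 = 1/160
3j²(2 4 4; -1 2 -1) = Δ·Π!·Σ² = 27/1540  (sign -1)
combine: 4πI² = 405·20/693·27/1540 = 1215/5929
take √, sign +1: I = 0.12770047

0.127700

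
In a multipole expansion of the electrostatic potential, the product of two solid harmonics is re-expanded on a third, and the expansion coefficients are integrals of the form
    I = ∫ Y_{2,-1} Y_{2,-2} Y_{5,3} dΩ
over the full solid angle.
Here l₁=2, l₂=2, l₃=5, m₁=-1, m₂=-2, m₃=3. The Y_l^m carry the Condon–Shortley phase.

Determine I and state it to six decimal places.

l₃=5 ∉ [0,4] — triangle fails ⇒ I = 0

0.000000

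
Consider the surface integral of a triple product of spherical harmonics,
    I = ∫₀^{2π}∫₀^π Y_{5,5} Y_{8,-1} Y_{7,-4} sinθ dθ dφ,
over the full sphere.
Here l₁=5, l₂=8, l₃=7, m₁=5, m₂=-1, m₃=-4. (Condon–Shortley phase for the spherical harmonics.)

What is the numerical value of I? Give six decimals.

-0.111489

Checks pass: Σm=0; 20 even; l₃=7∈[3,13].
(2·5+1)(2·8+1)(2·7+1) = 2805
Δ: 6! 4! 10! / 21! → 1/814773960
sum: t=1:−1/87091200 t=2:+1/4976640 t=3:−1/2073600 t=4:+1/4976640 t=5:−1/87091200 = -1/9676800
3j²(5 8 7; 0 0 0) = Δ·Π!·Σ² = 360/46189  (sign +1)
sum: t=0:+1/522547200 = 1/522547200
3j²(5 8 7; 5 -1 -4) = Δ·Π!·Σ² = 30/4199  (sign -1)
combine: 4πI² = 2805·360/46189·30/4199 = 162000/1037153
take √, sign -1: I = -0.11148878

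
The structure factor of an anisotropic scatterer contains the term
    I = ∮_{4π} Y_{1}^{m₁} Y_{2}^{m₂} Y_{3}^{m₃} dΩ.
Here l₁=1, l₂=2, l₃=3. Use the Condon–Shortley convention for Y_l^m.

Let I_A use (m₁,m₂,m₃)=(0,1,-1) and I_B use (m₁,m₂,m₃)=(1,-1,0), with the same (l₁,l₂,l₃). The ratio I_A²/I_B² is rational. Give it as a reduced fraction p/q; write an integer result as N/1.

l's match ⇒ only the (l;m) 3-j factors differ between A and B.
A: triangle coeff Δ(1,2,3) = 1/105; Σ_t [0,0]: t=0:+1/6 = 1/6; (3j)²=8/105 [(1 2 3; 0 1 -1)], sign=+1
B: triangle coeff Δ(1,2,3) = 1/105; Σ_t [0,0]: t=0:+1/12 = 1/12; (3j)²=1/35 [(1 2 3; 1 -1 0)], sign=-1
I_A²/I_B² = (8/105)/(1/35) = 8/3

8/3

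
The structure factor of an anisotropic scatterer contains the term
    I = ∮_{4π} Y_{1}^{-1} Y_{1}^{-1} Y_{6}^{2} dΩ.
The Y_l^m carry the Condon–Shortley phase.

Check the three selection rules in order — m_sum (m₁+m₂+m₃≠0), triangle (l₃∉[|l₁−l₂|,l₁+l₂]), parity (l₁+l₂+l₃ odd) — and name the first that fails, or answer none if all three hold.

triangle

m₁+m₂+m₃ = -1 − 1 + 2 = 0  ✓
triangle: |1−1|=0 ≤ l₃=6 ≤ 1+1=2  ✗
parity: l₁+l₂+l₃ = 8 is even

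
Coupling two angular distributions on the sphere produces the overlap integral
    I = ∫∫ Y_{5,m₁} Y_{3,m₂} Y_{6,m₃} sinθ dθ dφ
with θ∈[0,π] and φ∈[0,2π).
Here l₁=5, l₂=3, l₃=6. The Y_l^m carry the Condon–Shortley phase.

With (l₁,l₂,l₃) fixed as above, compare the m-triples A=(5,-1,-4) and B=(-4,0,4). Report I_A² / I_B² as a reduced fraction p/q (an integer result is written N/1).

6/5

l's match ⇒ only the (l;m) 3-j factors differ between A and B.
A: triangle coeff Δ(5,3,6) = 1/675675; Σ_t [0,0]: t=0:+1/322560 = 1/322560; (3j)²=18/1001 [(5 3 6; 5 -1 -4)], sign=+1
B: triangle coeff Δ(5,3,6) = 1/675675; Σ_t [1,2]: t=1:−1/161280 t=2:+1/60480 = 1/96768; (3j)²=15/1001 [(5 3 6; -4 0 4)], sign=+1
I_A²/I_B² = (18/1001)/(15/1001) = 6/5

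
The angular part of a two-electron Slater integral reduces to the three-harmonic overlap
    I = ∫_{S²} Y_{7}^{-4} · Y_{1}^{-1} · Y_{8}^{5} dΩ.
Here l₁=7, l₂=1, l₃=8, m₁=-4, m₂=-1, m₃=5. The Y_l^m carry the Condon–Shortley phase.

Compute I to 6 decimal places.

Checks pass: Σm=0; 16 even; l₃=8∈[6,8].
(2·7+1)(2·1+1)(2·8+1) = 765
Δ: 0! 14! 2! / 17! → 1/2040
sum: t=0:+1/25401600 = 1/25401600
3j²(7 1 8; 0 0 0) = Δ·Π!·Σ² = 8/255  (sign +1)
sum: t=0:+1/479001600 = 1/479001600
3j²(7 1 8; -4 -1 5) = Δ·Π!·Σ² = 13/340  (sign -1)
combine: 4πI² = 765·8/255·13/340 = 78/85
take √, sign -1: I = -0.27022959

-0.270230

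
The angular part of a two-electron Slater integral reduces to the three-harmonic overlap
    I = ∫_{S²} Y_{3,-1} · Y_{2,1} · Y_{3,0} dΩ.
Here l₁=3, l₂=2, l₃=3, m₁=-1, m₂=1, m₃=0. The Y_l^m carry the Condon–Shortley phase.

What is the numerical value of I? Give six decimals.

-0.059471

Checks pass: Σm=0; 8 even; l₃=3∈[1,5].
(2·3+1)(2·2+1)(2·3+1) = 245
Δ: 2! 4! 2! / 9! → 1/3780
sum: t=0:+1/24 t=1:−1/4 t=2:+1/24 = -1/6
3j²(3 2 3; 0 0 0) = Δ·Π!·Σ² = 4/105  (sign +1)
sum: t=1:−1/12 t=2:+1/8 = 1/24
3j²(3 2 3; -1 1 0) = Δ·Π!·Σ² = 1/210  (sign -1)
combine: 4πI² = 245·4/105·1/210 = 2/45
take √, sign -1: I = -0.05947080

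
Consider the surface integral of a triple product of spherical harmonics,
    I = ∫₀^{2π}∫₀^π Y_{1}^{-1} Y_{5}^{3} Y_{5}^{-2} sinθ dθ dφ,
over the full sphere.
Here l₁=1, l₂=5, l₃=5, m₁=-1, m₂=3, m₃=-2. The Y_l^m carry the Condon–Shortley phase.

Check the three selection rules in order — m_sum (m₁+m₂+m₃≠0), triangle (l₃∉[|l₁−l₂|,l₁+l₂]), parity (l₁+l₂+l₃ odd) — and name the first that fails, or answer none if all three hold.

azimuthal sum: -1 + 3 − 2 = 0  ✓
4 ≤ 5 ≤ 6 (triangle on l)  ✓
L = 1 + 5 + 5 = 11 (odd)  ✗

parity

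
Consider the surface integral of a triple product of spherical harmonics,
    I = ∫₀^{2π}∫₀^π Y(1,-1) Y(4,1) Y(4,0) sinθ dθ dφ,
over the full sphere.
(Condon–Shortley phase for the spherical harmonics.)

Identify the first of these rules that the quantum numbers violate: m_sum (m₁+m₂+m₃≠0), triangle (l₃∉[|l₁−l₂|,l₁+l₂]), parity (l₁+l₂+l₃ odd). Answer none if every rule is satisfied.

parity

azimuthal sum: -1 + 1 + 0 = 0  ✓
3 ≤ 4 ≤ 5 (triangle on l)  ✓
L = 1 + 4 + 4 = 9 (odd)  ✗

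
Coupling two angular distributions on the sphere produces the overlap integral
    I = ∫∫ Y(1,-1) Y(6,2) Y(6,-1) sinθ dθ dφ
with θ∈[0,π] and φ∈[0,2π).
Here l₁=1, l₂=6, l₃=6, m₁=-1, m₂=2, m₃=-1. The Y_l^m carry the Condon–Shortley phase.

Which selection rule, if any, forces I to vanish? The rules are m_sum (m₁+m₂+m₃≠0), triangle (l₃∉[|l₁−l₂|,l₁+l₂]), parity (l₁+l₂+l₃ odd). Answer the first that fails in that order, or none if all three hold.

parity

azimuthal sum: -1 + 2 − 1 = 0  ✓
5 ≤ 6 ≤ 7 (triangle on l)  ✓
L = 1 + 6 + 6 = 13 (odd)  ✗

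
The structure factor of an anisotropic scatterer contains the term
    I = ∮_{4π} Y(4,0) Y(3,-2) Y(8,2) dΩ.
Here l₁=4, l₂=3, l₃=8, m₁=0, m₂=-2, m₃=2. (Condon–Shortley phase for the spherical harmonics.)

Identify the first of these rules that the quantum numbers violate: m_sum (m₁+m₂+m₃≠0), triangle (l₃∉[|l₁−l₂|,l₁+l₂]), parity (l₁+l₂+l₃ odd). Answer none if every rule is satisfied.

triangle

azimuthal sum: 0 − 2 + 2 = 0  ✓
1 ≤ 8 ≤ 7 (triangle on l)  ✗
L = 4 + 3 + 8 = 15 (odd)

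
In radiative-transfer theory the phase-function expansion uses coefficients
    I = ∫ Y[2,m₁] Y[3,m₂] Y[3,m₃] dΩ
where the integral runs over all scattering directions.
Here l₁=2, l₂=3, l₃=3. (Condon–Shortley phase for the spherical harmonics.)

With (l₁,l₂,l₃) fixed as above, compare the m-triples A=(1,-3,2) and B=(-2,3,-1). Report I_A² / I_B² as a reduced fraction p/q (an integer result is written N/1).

l's match ⇒ only the (l;m) 3-j factors differ between A and B.
A: triangle coeff Δ(2,3,3) = 1/3780; Σ_t [0,0]: t=0:+1/48 = 1/48; (3j)²=5/84 [(2 3 3; 1 -3 2)], sign=-1
B: triangle coeff Δ(2,3,3) = 1/3780; Σ_t [2,2]: t=2:+1/96 = 1/96; (3j)²=1/42 [(2 3 3; -2 3 -1)], sign=+1
I_A²/I_B² = (5/84)/(1/42) = 5/2

5/2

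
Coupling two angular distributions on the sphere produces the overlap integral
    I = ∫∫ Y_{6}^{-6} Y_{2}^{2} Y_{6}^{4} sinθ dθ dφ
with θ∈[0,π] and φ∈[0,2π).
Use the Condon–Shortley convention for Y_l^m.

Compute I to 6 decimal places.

m-sum 0 ✓  L=14 even ✓  4≤6≤8 ✓
Π(2lᵢ+1) = 13×5×13 = 845
triangle coeff Δ(6,2,6) = 1/90090
Σ_t [0,2]: t=0:+1/69120 t=1:−1/14400 t=2:+1/69120 = -7/172800
(3j)²=14/715 [(6 2 6; 0 0 0)], sign=-1
Σ_t [2,2]: t=2:+1/14515200 = 1/14515200
(3j)²=2/455 [(6 2 6; -6 2 4)], sign=+1
⇒ 4πI² = 4/55
I = (-1)√(4/55/(4π)) = -0.07607531

-0.076075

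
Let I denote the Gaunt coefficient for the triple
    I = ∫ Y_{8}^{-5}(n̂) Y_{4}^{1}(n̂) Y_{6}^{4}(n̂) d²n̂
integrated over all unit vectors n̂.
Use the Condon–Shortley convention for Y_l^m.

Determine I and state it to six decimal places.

Rules hold: Σm=0, L=18 even, 4≤6≤12.
N = 17·9·13 = 1989
Δ = 6!·10!·2!/19! = 1/23279256
Racah Σ t=2..4: t=2:+1/1658880 t=3:−1/518400 t=4:+1/1658880 = -1/1382400
⇒ 3j(8 4 6; 0 0 0)² = 504/46189, sgn -1
Racah Σ t=3..5: t=3:−1/261273600 t=4:+1/17418240 t=5:−1/19353600 = 1/522547200
⇒ 3j(8 4 6; -5 1 4)² = 5/162792, sgn +1
4πI² = N·(3j₀)²·(3jₘ)² = 45/67507
I = -1·√(0.000666598/4π) = -0.00728328

-0.007283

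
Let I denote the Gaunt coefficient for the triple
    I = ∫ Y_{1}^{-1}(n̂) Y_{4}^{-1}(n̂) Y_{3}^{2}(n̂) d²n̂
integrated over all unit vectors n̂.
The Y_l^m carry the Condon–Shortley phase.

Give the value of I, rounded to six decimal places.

-0.106622

Rules hold: Σm=0, L=8 even, 3≤3≤5.
N = 3·9·7 = 189
Δ = 2!·0!·6!/9! = 1/252
Racah Σ t=1..1: t=1:−1/36 = -1/36
⇒ 3j(1 4 3; 0 0 0)² = 4/63, sgn +1
Racah Σ t=2..2: t=2:+1/240 = 1/240
⇒ 3j(1 4 3; -1 -1 2)² = 1/84, sgn -1
4πI² = N·(3j₀)²·(3jₘ)² = 1/7
I = -1·√(0.142857/4π) = -0.10662181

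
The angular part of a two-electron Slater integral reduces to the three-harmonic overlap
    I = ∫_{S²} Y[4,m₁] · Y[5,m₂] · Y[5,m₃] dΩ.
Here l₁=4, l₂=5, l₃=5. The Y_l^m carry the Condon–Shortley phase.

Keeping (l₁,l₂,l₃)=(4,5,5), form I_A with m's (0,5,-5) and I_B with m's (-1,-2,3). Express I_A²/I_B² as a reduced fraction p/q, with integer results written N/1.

6/5

Shared (l₁,l₂,l₃)=(4,5,5): N and (l;000)² cancel in I_A²/I_B².
A: Δ = 4!·4!·6!/15! = 1/3153150; Racah Σ t=4..4: t=4:+1/414720 = 1/414720; ⇒ 3j(4 5 5; 0 5 -5)² = 2/143, sgn +1
B: Δ = 4!·4!·6!/15! = 1/3153150; Racah Σ t=1..3: t=1:−1/6912 t=2:+1/2880 t=3:−1/17280 = 1/6912; ⇒ 3j(4 5 5; -1 -2 3)² = 5/429, sgn +1
I_A²/I_B² = (2/143)/(5/429) = 6/5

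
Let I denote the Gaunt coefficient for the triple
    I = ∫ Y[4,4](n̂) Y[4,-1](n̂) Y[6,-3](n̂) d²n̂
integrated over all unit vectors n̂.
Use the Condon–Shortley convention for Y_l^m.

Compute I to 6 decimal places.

0.155830

Rules hold: Σm=0, L=14 even, 0≤6≤8.
N = 9·9·13 = 1053
Δ = 2!·6!·6!/15! = 1/1261260
Racah Σ t=0..2: t=0:+1/4608 t=1:−1/1296 t=2:+1/4608 = -7/20736
⇒ 3j(4 4 6; 0 0 0)² = 20/1287, sgn -1
Racah Σ t=0..0: t=0:+1/51840 = 1/51840
⇒ 3j(4 4 6; 4 -1 -3)² = 8/429, sgn -1
4πI² = N·(3j₀)²·(3jₘ)² = 480/1573
I = +1·√(0.305149/4π) = 0.15583009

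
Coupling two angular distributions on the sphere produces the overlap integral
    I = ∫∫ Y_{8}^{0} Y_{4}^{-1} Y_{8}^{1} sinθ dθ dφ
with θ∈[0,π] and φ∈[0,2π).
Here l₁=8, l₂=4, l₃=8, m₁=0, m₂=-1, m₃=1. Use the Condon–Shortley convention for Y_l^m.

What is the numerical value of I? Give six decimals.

-0.032504

m-sum 0 ✓  L=20 even ✓  4≤8≤12 ✓
Π(2lᵢ+1) = 17×9×17 = 2601
triangle coeff Δ(8,4,8) = 1/185175900
Σ_t [0,4]: t=0:+1/557383680 t=1:−1/21772800 t=2:+1/8294400 t=3:−1/21772800 t=4:+1/557383680 = 1/30965760
(3j)²=36/4199 [(8 4 8; 0 0 0)], sign=+1
Σ_t [0,3]: t=0:+1/139345920 t=1:−1/14515200 t=2:+1/12441600 t=3:−1/87091200 = 1/139345920
(3j)²=5/8398 [(8 4 8; 0 -1 1)], sign=-1
⇒ 4πI² = 810/61009
I = (-1)√(810/61009/(4π)) = -0.03250429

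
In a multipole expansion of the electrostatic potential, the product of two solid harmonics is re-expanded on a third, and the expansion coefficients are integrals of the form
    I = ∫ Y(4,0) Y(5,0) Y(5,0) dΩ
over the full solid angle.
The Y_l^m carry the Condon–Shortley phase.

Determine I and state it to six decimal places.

0.130198

m-sum 0 ✓  L=14 even ✓  1≤5≤9 ✓
Π(2lᵢ+1) = 9×11×11 = 1089
triangle coeff Δ(4,5,5) = 1/3153150
Σ_t [0,4]: t=0:+1/69120 t=1:−1/1728 t=2:+1/576 t=3:−1/1728 t=4:+1/69120 = 7/11520
(3j)²=2/143 [(4 5 5; 0 0 0)], sign=-1
(m-triple is (0,0,0) — same symbol as above.)
⇒ 4πI² = 36/169
I = (+1)√(36/169/(4π)) = 0.13019760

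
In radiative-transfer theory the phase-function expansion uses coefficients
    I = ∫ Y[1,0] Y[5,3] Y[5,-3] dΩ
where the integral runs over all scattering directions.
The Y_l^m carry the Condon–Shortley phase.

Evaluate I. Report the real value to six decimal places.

0.000000

Σlᵢ=11 odd — θ-integrand is odd under cosθ→−cosθ; I=0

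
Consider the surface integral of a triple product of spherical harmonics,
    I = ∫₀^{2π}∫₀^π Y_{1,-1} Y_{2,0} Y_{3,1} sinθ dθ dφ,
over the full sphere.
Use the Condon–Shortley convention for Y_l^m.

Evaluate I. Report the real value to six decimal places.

m-sum 0 ✓  L=6 even ✓  1≤3≤3 ✓
Π(2lᵢ+1) = 3×5×7 = 105
triangle coeff Δ(1,2,3) = 1/105
Σ_t [0,0]: t=0:+1/4 = 1/4
(3j)²=3/35 [(1 2 3; 0 0 0)], sign=-1
Σ_t [0,0]: t=0:+1/8 = 1/8
(3j)²=2/35 [(1 2 3; -1 0 1)], sign=+1
⇒ 4πI² = 18/35
I = (-1)√(18/35/(4π)) = -0.20230066

-0.202301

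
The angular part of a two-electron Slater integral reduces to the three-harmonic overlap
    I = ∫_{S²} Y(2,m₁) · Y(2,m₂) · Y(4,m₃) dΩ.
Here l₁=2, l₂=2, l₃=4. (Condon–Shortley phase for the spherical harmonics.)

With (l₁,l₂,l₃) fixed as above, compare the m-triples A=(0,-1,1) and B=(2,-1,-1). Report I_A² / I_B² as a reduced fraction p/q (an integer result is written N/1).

6/1

l's match ⇒ only the (l;m) 3-j factors differ between A and B.
A: triangle coeff Δ(2,2,4) = 1/630; Σ_t [0,0]: t=0:+1/24 = 1/24; (3j)²=1/21 [(2 2 4; 0 -1 1)], sign=-1
B: triangle coeff Δ(2,2,4) = 1/630; Σ_t [0,0]: t=0:+1/144 = 1/144; (3j)²=1/126 [(2 2 4; 2 -1 -1)], sign=-1
I_A²/I_B² = (1/21)/(1/126) = 6/1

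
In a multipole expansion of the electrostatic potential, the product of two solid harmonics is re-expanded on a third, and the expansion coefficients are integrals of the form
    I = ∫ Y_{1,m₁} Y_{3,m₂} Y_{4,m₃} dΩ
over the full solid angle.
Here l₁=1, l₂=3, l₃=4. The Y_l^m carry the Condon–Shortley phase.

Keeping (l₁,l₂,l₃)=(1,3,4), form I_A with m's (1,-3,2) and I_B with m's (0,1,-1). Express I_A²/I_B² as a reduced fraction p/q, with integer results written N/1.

Same 1,3,4: normalisation and zero-m 3j drop out of the ratio.
A: Δ: 0! 2! 6! / 9! → 1/252; sum: t=0:+1/1440 = 1/1440; 3j²(1 3 4; 1 -3 2) = Δ·Π!·Σ² = 1/252  (sign +1)
B: Δ: 0! 2! 6! / 9! → 1/252; sum: t=0:+1/48 = 1/48; 3j²(1 3 4; 0 1 -1) = Δ·Π!·Σ² = 5/84  (sign -1)
I_A²/I_B² = (1/252)/(5/84) = 1/15

1/15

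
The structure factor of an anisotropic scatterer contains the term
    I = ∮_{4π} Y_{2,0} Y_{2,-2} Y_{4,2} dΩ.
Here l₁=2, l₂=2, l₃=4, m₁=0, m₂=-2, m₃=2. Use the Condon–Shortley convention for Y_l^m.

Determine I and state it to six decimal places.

Checks pass: Σm=0; 8 even; l₃=4∈[0,4].
(2·2+1)(2·2+1)(2·4+1) = 225
Δ: 0! 4! 4! / 9! → 1/630
sum: t=0:+1/16 = 1/16
3j²(2 2 4; 0 0 0) = Δ·Π!·Σ² = 2/35  (sign +1)
sum: t=0:+1/96 = 1/96
3j²(2 2 4; 0 -2 2) = Δ·Π!·Σ² = 1/42  (sign +1)
combine: 4πI² = 225·2/35·1/42 = 15/49
take √, sign +1: I = 0.15607835

0.156078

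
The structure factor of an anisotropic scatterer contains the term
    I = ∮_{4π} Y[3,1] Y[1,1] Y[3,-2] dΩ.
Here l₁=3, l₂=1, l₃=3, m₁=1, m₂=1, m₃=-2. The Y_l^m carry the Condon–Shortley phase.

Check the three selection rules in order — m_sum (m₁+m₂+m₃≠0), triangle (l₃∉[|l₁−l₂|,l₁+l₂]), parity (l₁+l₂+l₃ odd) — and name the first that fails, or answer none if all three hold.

Σmᵢ = 0  ✓
l₃∈[|l₁−l₂|,l₁+l₂]=[2,4], have l₃=3  ✓
Σlᵢ = 7 ⇒ odd  ✗

parity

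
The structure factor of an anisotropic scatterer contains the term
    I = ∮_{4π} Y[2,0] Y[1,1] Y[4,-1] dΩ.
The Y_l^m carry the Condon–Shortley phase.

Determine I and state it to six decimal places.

0.000000

triangle: need 1≤l₃≤3, have 4; I=0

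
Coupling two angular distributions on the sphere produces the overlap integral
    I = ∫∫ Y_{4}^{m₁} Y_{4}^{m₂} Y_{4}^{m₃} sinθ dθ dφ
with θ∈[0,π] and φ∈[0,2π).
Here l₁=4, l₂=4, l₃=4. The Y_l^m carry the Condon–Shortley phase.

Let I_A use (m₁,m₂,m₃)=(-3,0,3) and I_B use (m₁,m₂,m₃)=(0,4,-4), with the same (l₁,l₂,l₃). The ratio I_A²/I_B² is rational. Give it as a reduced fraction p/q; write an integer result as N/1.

Shared (l₁,l₂,l₃)=(4,4,4): N and (l;000)² cancel in I_A²/I_B².
A: Δ = 4!·4!·4!/13! = 1/450450; Racah Σ t=3..4: t=3:−1/864 t=4:+1/3456 = -1/1152; ⇒ 3j(4 4 4; -3 0 3)² = 7/286, sgn +1
B: Δ = 4!·4!·4!/13! = 1/450450; Racah Σ t=4..4: t=4:+1/13824 = 1/13824; ⇒ 3j(4 4 4; 0 4 -4)² = 14/1287, sgn +1
I_A²/I_B² = (7/286)/(14/1287) = 9/4

9/4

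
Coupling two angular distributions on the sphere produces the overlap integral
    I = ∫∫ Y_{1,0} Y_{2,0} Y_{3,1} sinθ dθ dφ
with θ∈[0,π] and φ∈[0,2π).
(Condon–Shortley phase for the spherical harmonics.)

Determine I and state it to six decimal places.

0.000000

Σmᵢ = 1 ≠ 0, so the φ-integral vanishes; I = 0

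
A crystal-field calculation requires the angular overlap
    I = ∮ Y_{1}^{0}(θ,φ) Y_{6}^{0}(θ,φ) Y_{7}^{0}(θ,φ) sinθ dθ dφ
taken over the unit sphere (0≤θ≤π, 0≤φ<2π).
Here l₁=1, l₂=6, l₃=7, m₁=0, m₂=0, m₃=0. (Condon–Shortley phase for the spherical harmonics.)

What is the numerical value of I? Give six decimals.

0.244927

Checks pass: Σm=0; 14 even; l₃=7∈[5,7].
(2·1+1)(2·6+1)(2·7+1) = 585
Δ: 0! 2! 12! / 15! → 1/1365
sum: t=0:+1/518400 = 1/518400
3j²(1 6 7; 0 0 0) = Δ·Π!·Σ² = 7/195  (sign -1)
(m-triple is (0,0,0) — same symbol as above.)
combine: 4πI² = 585·7/195·7/195 = 49/65
take √, sign +1: I = 0.24492687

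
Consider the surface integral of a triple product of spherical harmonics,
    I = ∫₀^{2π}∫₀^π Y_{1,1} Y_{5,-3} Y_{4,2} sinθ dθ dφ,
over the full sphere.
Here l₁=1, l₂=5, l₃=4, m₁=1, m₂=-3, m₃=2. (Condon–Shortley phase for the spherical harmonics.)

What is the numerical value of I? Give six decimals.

m-sum 0 ✓  L=10 even ✓  4≤4≤6 ✓
Π(2lᵢ+1) = 3×11×9 = 297
triangle coeff Δ(1,5,4) = 1/495
Σ_t [1,1]: t=1:−1/576 = -1/576
(3j)²=5/99 [(1 5 4; 0 0 0)], sign=-1
Σ_t [0,0]: t=0:+1/2880 = 1/2880
(3j)²=28/495 [(1 5 4; 1 -3 2)], sign=+1
⇒ 4πI² = 28/33
I = (-1)√(28/33/(4π)) = -0.25984664

-0.259847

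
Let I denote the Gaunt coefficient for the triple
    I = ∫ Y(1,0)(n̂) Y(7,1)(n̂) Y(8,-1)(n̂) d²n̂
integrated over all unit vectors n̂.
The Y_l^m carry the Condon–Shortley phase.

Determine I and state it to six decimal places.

Rules hold: Σm=0, L=16 even, 6≤8≤8.
N = 3·15·17 = 765
Δ = 0!·2!·14!/17! = 1/2040
Racah Σ t=0..0: t=0:+1/25401600 = 1/25401600
⇒ 3j(1 7 8; 0 0 0)² = 8/255, sgn +1
Racah Σ t=0..0: t=0:+1/29030400 = 1/29030400
⇒ 3j(1 7 8; 0 1 -1)² = 21/680, sgn -1
4πI² = N·(3j₀)²·(3jₘ)² = 63/85
I = -1·√(0.741176/4π) = -0.24285994

-0.242860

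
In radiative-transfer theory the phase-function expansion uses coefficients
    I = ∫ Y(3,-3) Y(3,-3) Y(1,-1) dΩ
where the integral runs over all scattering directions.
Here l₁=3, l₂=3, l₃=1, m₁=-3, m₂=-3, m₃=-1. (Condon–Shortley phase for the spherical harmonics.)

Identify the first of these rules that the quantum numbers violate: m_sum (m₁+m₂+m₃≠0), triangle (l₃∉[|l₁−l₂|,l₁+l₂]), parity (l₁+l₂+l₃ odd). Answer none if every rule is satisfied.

m_sum

azimuthal sum: -3 − 3 − 1 = -7  ✗
0 ≤ 1 ≤ 6 (triangle on l)
L = 3 + 3 + 1 = 7 (odd)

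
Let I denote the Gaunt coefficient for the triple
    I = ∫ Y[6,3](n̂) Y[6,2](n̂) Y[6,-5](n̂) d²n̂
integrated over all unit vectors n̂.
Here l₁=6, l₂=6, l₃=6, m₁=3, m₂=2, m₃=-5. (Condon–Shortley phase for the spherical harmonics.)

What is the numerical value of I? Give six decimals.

-0.050240

Rules hold: Σm=0, L=18 even, 0≤6≤12.
N = 13·13·13 = 2197
Δ = 6!·6!·6!/19! = 1/325909584
Racah Σ t=0..6: t=0:+1/373248000 t=1:−1/1728000 t=2:+1/110592 t=3:−1/46656 t=4:+1/110592 t=5:−1/1728000 t=6:+1/373248000 = -7/1555200
⇒ 3j(6 6 6; 0 0 0)² = 400/46189, sgn -1
Racah Σ t=2..3: t=2:+1/4147200 t=3:−1/3110400 = -1/12441600
⇒ 3j(6 6 6; 3 2 -5)² = 7/4199, sgn +1
4πI² = N·(3j₀)²·(3jₘ)² = 36400/1147619
I = -1·√(0.0317178/4π) = -0.05023968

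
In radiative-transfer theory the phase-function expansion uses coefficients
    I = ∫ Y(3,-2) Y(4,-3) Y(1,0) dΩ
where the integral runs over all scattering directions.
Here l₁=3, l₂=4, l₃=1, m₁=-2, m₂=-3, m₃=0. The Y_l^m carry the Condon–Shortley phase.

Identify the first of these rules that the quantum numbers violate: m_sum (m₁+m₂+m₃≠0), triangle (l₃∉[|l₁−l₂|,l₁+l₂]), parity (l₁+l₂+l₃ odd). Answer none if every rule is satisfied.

m_sum

m₁+m₂+m₃ = -2 − 3 + 0 = -5  ✗
triangle: |3−4|=1 ≤ l₃=1 ≤ 3+4=7
parity: l₁+l₂+l₃ = 8 is even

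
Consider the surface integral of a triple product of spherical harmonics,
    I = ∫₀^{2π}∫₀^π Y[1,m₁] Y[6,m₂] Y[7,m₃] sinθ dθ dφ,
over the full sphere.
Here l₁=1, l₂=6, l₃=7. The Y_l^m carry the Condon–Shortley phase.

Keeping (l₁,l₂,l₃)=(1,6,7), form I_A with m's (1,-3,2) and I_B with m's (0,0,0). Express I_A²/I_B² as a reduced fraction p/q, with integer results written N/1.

l's match ⇒ only the (l;m) 3-j factors differ between A and B.
A: triangle coeff Δ(1,6,7) = 1/1365; Σ_t [0,0]: t=0:+1/4354560 = 1/4354560; (3j)²=2/273 [(1 6 7; 1 -3 2)], sign=-1
B: triangle coeff Δ(1,6,7) = 1/1365; Σ_t [0,0]: t=0:+1/518400 = 1/518400; (3j)²=7/195 [(1 6 7; 0 0 0)], sign=-1
I_A²/I_B² = (2/273)/(7/195) = 10/49

10/49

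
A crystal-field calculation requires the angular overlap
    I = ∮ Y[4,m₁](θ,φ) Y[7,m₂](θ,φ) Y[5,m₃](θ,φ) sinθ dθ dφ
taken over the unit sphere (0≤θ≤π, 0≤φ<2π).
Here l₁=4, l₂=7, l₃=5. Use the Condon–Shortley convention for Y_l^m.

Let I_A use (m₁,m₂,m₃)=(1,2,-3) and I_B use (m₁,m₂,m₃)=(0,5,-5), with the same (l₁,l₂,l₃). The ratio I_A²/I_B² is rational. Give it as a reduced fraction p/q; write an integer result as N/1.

26569/44550

l's match ⇒ only the (l;m) 3-j factors differ between A and B.
A: triangle coeff Δ(4,7,5) = 1/6126120; Σ_t [1,3]: t=1:−1/9676800 t=2:+1/241920 t=3:−1/103680 = -163/29030400; (3j)²=26569/2042040 [(4 7 5; 1 2 -3)], sign=-1
B: triangle coeff Δ(4,7,5) = 1/6126120; Σ_t [4,4]: t=4:+1/3870720 = 1/3870720; (3j)²=135/6188 [(4 7 5; 0 5 -5)], sign=+1
I_A²/I_B² = (26569/2042040)/(135/6188) = 26569/44550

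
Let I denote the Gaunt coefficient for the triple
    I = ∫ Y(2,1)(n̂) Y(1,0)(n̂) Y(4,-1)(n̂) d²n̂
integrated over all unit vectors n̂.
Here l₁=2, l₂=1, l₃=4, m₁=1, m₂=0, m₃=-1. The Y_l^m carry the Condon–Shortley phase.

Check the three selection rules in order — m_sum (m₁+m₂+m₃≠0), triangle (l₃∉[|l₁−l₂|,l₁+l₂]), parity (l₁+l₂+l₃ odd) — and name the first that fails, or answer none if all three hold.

m₁+m₂+m₃ = 1 + 0 − 1 = 0  ✓
triangle: |2−1|=1 ≤ l₃=4 ≤ 2+1=3  ✗
parity: l₁+l₂+l₃ = 7 is odd

triangle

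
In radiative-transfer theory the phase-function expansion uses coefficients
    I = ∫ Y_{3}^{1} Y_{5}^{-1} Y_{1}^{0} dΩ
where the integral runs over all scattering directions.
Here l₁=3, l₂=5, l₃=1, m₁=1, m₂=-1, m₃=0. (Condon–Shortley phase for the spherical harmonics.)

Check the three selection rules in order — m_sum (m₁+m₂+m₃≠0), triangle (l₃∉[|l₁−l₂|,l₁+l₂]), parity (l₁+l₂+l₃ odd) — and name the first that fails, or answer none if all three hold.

triangle

m₁+m₂+m₃ = 1 − 1 + 0 = 0  ✓
triangle: |3−5|=2 ≤ l₃=1 ≤ 3+5=8  ✗
parity: l₁+l₂+l₃ = 9 is odd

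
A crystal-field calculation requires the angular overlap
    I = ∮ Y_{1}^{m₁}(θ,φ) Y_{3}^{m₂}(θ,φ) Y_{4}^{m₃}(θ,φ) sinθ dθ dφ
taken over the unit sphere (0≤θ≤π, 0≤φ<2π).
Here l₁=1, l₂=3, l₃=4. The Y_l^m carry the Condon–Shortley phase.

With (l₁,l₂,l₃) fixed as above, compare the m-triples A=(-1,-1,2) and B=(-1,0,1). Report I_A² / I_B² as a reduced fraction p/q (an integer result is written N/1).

l's match ⇒ only the (l;m) 3-j factors differ between A and B.
A: triangle coeff Δ(1,3,4) = 1/252; Σ_t [0,0]: t=0:+1/96 = 1/96; (3j)²=5/84 [(1 3 4; -1 -1 2)], sign=+1
B: triangle coeff Δ(1,3,4) = 1/252; Σ_t [0,0]: t=0:+1/72 = 1/72; (3j)²=5/126 [(1 3 4; -1 0 1)], sign=-1
I_A²/I_B² = (5/84)/(5/126) = 3/2

3/2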